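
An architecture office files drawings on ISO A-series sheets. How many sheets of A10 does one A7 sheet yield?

8

Each ISO step halves the sheet: 1 × A7 → 2 × A8 → 4 × A9 → 8 × A10
From A7 to A10 is 3 halving steps: 2^3 = 8.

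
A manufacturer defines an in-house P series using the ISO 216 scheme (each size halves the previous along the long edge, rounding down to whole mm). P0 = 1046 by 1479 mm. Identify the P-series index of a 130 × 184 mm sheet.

P0: 1046 × 1479 mm
P1: 739 × 1046 mm
P2: 523 × 739 mm
P3: 369 × 523 mm
P4: 261 × 369 mm
P5: 184 × 261 mm
P6: 130 × 184 mm
P7: 92 × 130 mm
→ matches P6.

P6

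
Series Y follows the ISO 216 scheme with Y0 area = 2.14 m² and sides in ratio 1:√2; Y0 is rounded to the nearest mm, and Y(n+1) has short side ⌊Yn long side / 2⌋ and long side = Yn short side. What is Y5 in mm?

Let Y0's short side be w mm. w · w√2 = 2.14 m² = 2,140,000 mm², so w ≈ 1230.1 mm and w√2 ≈ 1739.7 mm → Y0 = 1230 × 1740 mm.
Y1: ⌊1740/2⌋ × 1230 = 870 × 1230 mm
Y2: ⌊1230/2⌋ × 870 = 615 × 870 mm
Y3: ⌊870/2⌋ × 615 = 435 × 615 mm
Y4: ⌊615/2⌋ × 435 = 307 × 435 mm
Y5: ⌊435/2⌋ × 307 = 217 × 307 mm

217 × 307 mm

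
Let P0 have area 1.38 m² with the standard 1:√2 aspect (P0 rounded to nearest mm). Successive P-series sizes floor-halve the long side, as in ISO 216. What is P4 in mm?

Let P0's short side be w mm. w · w√2 = 1.38 m² = 1,380,000 mm², so w ≈ 987.8 mm and w√2 ≈ 1397.0 mm → P0 = 988 × 1397 mm.
P1: ⌊1397/2⌋ × 988 = 698 × 988 mm
P2: ⌊988/2⌋ × 698 = 494 × 698 mm
P3: ⌊698/2⌋ × 494 = 349 × 494 mm
P4: ⌊494/2⌋ × 349 = 247 × 349 mm

247 × 349 mm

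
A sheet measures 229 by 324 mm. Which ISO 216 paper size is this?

Aspect ratio 324/229 ≈ 1.415 — close to the ISO √2 ≈ 1.414.
In the C-series (envelope sizes, between A and B): C4 = 229 × 324 mm.

C4 (229 × 324 mm)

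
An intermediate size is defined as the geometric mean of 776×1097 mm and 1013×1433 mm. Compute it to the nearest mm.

Short side: √(776 · 1013) = √786088 ≈ 886.6 → 887 mm
Long side: √(1097 · 1433) = √1572001 ≈ 1253.8 → 1254 mm

887 × 1254 mm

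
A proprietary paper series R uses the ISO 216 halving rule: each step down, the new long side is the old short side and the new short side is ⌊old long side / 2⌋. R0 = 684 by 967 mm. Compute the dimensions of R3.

R1 = 483 × 684 mm (from R0 by 1 halving).
R2: ⌊684/2⌋ × 483 = 342 × 483 mm
R3: ⌊483/2⌋ × 342 = 241 × 342 mm

241 × 342 mm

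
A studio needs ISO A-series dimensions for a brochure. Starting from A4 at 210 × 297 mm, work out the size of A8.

52 × 74 mm

A5: ⌊297/2⌋ × 210 = 148 × 210 mm
A6: ⌊210/2⌋ × 148 = 105 × 148 mm
A7: ⌊148/2⌋ × 105 = 74 × 105 mm
A8: ⌊105/2⌋ × 74 = 52 × 74 mm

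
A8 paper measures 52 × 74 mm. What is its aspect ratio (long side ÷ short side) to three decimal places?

74 / 52 = 1.423
ISO 216 targets √2 ≈ 1.414; the +0.009 deviation is from mm rounding.

1.423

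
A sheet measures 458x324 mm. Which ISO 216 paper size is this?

C3 (324 × 458 mm)

Aspect ratio 458/324 ≈ 1.414 — close to the ISO √2 ≈ 1.414.
In the C-series (envelope sizes, between A and B): C3 = 324 × 458 mm.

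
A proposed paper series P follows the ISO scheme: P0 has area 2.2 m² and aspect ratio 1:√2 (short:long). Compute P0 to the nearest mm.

Let the short side be w mm. Then w · w√2 = 2.2 m² = 2,200,000 mm².
w² = 2,200,000/√2, so w ≈ 1247.3 mm; long side = w√2 ≈ 1763.9 mm.

1247 × 1764 mm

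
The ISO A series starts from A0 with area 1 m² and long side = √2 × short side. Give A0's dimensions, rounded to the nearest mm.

841 × 1189 mm

Let the short side be w mm. Then the long side is w√2 and w · w√2 = 10⁶ mm².
w² = 10⁶/√2, so w = 1000 / 2^(1/4) ≈ 840.9 mm; long side = 1000 · 2^(1/4) ≈ 1189.2 mm.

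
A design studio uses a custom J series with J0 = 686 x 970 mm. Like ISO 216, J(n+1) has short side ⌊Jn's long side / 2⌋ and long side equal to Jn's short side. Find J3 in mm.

242 × 343 mm

J1: ⌊970/2⌋ × 686 = 485 × 686 mm
J2: ⌊686/2⌋ × 485 = 343 × 485 mm
J3: ⌊485/2⌋ × 343 = 242 × 343 mm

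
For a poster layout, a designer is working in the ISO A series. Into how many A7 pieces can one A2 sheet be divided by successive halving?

32

A2 = 420 × 594 mm; A7 = 74 × 105 mm.
Each halving step doubles the count; 5 steps from A2 to A7.
2^5 = 32.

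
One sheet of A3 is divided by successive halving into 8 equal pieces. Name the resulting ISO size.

A6

8 = 2^3, so 3 halving steps.
A3 → A4 → … → A6 after 3 steps.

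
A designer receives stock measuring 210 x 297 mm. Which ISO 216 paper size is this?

Aspect ratio 297/210 ≈ 1.414 — close to the ISO √2 ≈ 1.414.
In the A-series (A0 area = 1 m²): A4 = 210 × 297 mm.

A4 (210 × 297 mm)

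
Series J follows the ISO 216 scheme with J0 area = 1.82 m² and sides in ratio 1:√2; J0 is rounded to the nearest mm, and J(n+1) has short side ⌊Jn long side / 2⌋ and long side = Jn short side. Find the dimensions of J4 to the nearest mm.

Let J0's short side be w mm. w · w√2 = 1.82 m² = 1,820,000 mm², so w ≈ 1134.4 mm and w√2 ≈ 1604.3 mm → J0 = 1134 × 1604 mm.
J1: ⌊1604/2⌋ × 1134 = 802 × 1134 mm
J2: ⌊1134/2⌋ × 802 = 567 × 802 mm
J3: ⌊802/2⌋ × 567 = 401 × 567 mm
J4: ⌊567/2⌋ × 401 = 283 × 401 mm

283 × 401 mm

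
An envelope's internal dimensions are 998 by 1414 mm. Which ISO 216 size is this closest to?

Aspect ratio 1414/998 ≈ 1.417 — close to the ISO √2 ≈ 1.414.
In the B-series (B0 = 1000 × 1414 mm): B0 = 1000 × 1414 mm.
Off by 2 mm total — nearest standard size.

B0 (1000 × 1414 mm)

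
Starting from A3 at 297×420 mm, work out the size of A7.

74 × 105 mm

A4: ⌊420/2⌋ × 297 = 210 × 297 mm
A5: ⌊297/2⌋ × 210 = 148 × 210 mm
A6: ⌊210/2⌋ × 148 = 105 × 148 mm
A7: ⌊148/2⌋ × 105 = 74 × 105 mm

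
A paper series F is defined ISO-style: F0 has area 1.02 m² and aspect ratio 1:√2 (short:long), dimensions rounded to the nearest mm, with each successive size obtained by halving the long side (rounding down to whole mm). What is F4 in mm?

Let F0's short side be w mm. w · w√2 = 1.02 m² = 1,020,000 mm², so w ≈ 849.3 mm and w√2 ≈ 1201.0 mm → F0 = 849 × 1201 mm.
F1: ⌊1201/2⌋ × 849 = 600 × 849 mm
F2: ⌊849/2⌋ × 600 = 424 × 600 mm
F3: ⌊600/2⌋ × 424 = 300 × 424 mm
F4: ⌊424/2⌋ × 300 = 212 × 300 mm

212 × 300 mm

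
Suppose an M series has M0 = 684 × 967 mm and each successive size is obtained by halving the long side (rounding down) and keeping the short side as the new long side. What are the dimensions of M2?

M1: ⌊967/2⌋ × 684 = 483 × 684 mm
M2: ⌊684/2⌋ × 483 = 342 × 483 mm

342 × 483 mm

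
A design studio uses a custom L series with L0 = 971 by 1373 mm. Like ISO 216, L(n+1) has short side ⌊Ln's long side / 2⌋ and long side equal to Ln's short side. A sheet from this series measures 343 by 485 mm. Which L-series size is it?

L3

L0: 971 × 1373 mm
L1: 686 × 971 mm
L2: 485 × 686 mm
L3: 343 × 485 mm
L4: 242 × 343 mm
→ matches L3.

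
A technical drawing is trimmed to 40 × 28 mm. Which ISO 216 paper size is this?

Aspect ratio 40/28 ≈ 1.429 — close to the ISO √2 ≈ 1.414.
In the C-series (envelope sizes, between A and B): C10 = 28 × 40 mm.

C10 (28 × 40 mm)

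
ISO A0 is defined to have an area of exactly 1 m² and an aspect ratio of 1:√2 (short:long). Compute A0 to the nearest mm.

Let the short side be w mm. Then the long side is w√2 and w · w√2 = 10⁶ mm².
w² = 10⁶/√2, so w = 1000 / 2^(1/4) ≈ 840.9 mm; long side = 1000 · 2^(1/4) ≈ 1189.2 mm.

841 × 1189 mm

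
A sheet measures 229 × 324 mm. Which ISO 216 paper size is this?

Aspect ratio 324/229 ≈ 1.415 — close to the ISO √2 ≈ 1.414.
In the C-series (envelope sizes, between A and B): C4 = 229 × 324 mm.

C4 (229 × 324 mm)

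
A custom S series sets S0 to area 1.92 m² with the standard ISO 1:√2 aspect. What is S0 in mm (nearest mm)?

1165 × 1648 mm

Let the short side be w mm. Then w · w√2 = 1.92 m² = 1,920,000 mm².
w² = 1,920,000/√2, so w ≈ 1165.2 mm; long side = w√2 ≈ 1647.8 mm.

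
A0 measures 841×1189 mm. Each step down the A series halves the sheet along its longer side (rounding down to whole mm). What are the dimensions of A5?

148 × 210 mm

A1: ⌊1189/2⌋ × 841 = 594 × 841 mm
A2: ⌊841/2⌋ × 594 = 420 × 594 mm
A3: ⌊594/2⌋ × 420 = 297 × 420 mm
A4: ⌊420/2⌋ × 297 = 210 × 297 mm
A5: ⌊297/2⌋ × 210 = 148 × 210 mm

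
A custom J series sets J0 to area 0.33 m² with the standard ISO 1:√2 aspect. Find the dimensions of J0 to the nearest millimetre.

483 × 683 mm

Let the short side be w mm. Then w · w√2 = 0.33 m² = 330,000 mm².
w² = 330,000/√2, so w ≈ 483.1 mm; long side = w√2 ≈ 683.1 mm.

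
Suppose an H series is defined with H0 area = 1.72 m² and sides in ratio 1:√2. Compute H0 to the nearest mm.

Let the short side be w mm. Then w · w√2 = 1.72 m² = 1,720,000 mm².
w² = 1,720,000/√2, so w ≈ 1102.8 mm; long side = w√2 ≈ 1559.6 mm.

1103 × 1560 mm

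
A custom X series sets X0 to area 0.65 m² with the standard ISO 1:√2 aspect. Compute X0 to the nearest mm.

Let the short side be w mm. Then w · w√2 = 0.65 m² = 650,000 mm².
w² = 650,000/√2, so w ≈ 678.0 mm; long side = w√2 ≈ 958.8 mm.

678 × 959 mm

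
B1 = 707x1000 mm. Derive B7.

88 × 125 mm

B2: ⌊1000/2⌋ × 707 = 500 × 707 mm
B3: ⌊707/2⌋ × 500 = 353 × 500 mm
B4: ⌊500/2⌋ × 353 = 250 × 353 mm
B5: ⌊353/2⌋ × 250 = 176 × 250 mm
B6: ⌊250/2⌋ × 176 = 125 × 176 mm
B7: ⌊176/2⌋ × 125 = 88 × 125 mm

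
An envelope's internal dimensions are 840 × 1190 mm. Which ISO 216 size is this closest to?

Aspect ratio 1190/840 ≈ 1.417 — close to the ISO √2 ≈ 1.414.
In the A-series (A0 area = 1 m²): A0 = 841 × 1189 mm.
Off by 2 mm total — nearest standard size.

A0 (841 × 1189 mm)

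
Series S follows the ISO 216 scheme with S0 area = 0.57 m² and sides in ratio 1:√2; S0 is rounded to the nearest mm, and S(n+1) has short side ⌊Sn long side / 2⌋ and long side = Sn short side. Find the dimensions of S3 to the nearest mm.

224 × 317 mm

Let S0's short side be w mm. w · w√2 = 0.57 m² = 570,000 mm², so w ≈ 634.9 mm and w√2 ≈ 897.8 mm → S0 = 635 × 898 mm.
S1: ⌊898/2⌋ × 635 = 449 × 635 mm
S2: ⌊635/2⌋ × 449 = 317 × 449 mm
S3: ⌊449/2⌋ × 317 = 224 × 317 mm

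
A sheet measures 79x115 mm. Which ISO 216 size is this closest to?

C7 (81 × 114 mm)

Aspect ratio 115/79 ≈ 1.456 (ISO target is √2 ≈ 1.414).
In the C-series (envelope sizes, between A and B): C7 = 81 × 114 mm.
Off by 3 mm total — nearest standard size.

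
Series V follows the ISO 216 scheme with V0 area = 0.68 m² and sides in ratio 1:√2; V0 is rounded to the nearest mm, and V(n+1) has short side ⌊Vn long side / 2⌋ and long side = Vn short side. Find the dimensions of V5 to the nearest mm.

Let V0's short side be w mm. w · w√2 = 0.68 m² = 680,000 mm², so w ≈ 693.4 mm and w√2 ≈ 980.6 mm → V0 = 693 × 981 mm.
V1: ⌊981/2⌋ × 693 = 490 × 693 mm
V2: ⌊693/2⌋ × 490 = 346 × 490 mm
V3: ⌊490/2⌋ × 346 = 245 × 346 mm
V4: ⌊346/2⌋ × 245 = 173 × 245 mm
V5: ⌊245/2⌋ × 173 = 122 × 173 mm

122 × 173 mm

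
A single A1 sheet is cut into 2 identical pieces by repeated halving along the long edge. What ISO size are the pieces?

2 = 2^1, so 1 halving step.
A1 → A2 → … → A2 after 1 step.

A2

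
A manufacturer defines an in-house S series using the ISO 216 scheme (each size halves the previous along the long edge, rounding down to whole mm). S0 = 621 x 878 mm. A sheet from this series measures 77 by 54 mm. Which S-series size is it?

S0: 621 × 878 mm
S1: 439 × 621 mm
S2: 310 × 439 mm
S3: 219 × 310 mm
S4: 155 × 219 mm
S5: 109 × 155 mm
S6: 77 × 109 mm
S7: 54 × 77 mm
S8: 38 × 54 mm
→ matches S7.

S7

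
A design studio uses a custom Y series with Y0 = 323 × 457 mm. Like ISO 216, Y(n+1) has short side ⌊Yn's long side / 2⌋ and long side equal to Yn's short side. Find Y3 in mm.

114 × 161 mm

Y1: ⌊457/2⌋ × 323 = 228 × 323 mm
Y2: ⌊323/2⌋ × 228 = 161 × 228 mm
Y3: ⌊228/2⌋ × 161 = 114 × 161 mm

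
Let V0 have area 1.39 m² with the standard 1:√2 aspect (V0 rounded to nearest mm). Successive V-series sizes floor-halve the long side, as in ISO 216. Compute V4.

247 × 350 mm

Let V0's short side be w mm. w · w√2 = 1.39 m² = 1,390,000 mm², so w ≈ 991.4 mm and w√2 ≈ 1402.1 mm → V0 = 991 × 1402 mm.
V1: ⌊1402/2⌋ × 991 = 701 × 991 mm
V2: ⌊991/2⌋ × 701 = 495 × 701 mm
V3: ⌊701/2⌋ × 495 = 350 × 495 mm
V4: ⌊495/2⌋ × 350 = 247 × 350 mm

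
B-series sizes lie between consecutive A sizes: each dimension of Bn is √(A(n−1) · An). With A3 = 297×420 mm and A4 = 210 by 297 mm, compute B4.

Short side: √(297 · 210) = √62370 ≈ 249.7 → 250 mm
Long side: √(420 · 297) = √124740 ≈ 353.2 → 353 mm

250 × 353 mm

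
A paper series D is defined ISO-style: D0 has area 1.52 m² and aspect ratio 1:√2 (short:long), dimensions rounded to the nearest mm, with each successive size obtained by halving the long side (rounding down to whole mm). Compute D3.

Let D0's short side be w mm. w · w√2 = 1.52 m² = 1,520,000 mm², so w ≈ 1036.7 mm and w√2 ≈ 1466.2 mm → D0 = 1037 × 1466 mm.
D1: ⌊1466/2⌋ × 1037 = 733 × 1037 mm
D2: ⌊1037/2⌋ × 733 = 518 × 733 mm
D3: ⌊733/2⌋ × 518 = 366 × 518 mm

366 × 518 mm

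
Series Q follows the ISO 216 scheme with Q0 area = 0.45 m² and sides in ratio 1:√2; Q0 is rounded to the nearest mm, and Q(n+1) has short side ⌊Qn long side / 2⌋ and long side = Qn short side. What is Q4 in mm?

Let Q0's short side be w mm. w · w√2 = 0.45 m² = 450,000 mm², so w ≈ 564.1 mm and w√2 ≈ 797.7 mm → Q0 = 564 × 798 mm.
Q1: ⌊798/2⌋ × 564 = 399 × 564 mm
Q2: ⌊564/2⌋ × 399 = 282 × 399 mm
Q3: ⌊399/2⌋ × 282 = 199 × 282 mm
Q4: ⌊282/2⌋ × 199 = 141 × 199 mm

141 × 199 mm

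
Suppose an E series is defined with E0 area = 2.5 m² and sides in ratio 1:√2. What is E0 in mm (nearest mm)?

1330 × 1880 mm

Let the short side be w mm. Then w · w√2 = 2.5 m² = 2,500,000 mm².
w² = 2,500,000/√2, so w ≈ 1329.6 mm; long side = w√2 ≈ 1880.3 mm.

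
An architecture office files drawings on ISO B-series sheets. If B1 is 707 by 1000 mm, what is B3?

353 × 500 mm

B2: ⌊1000/2⌋ × 707 = 500 × 707 mm
B3: ⌊707/2⌋ × 500 = 353 × 500 mm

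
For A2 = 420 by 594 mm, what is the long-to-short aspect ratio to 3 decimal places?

594 / 420 = 1.414
Matches √2 ≈ 1.414 — the ISO 216 defining ratio.

1.414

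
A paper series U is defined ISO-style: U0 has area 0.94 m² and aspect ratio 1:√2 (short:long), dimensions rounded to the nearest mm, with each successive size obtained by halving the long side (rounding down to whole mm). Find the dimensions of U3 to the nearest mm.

288 × 407 mm

Let U0's short side be w mm. w · w√2 = 0.94 m² = 940,000 mm², so w ≈ 815.3 mm and w√2 ≈ 1153.0 mm → U0 = 815 × 1153 mm.
U1: ⌊1153/2⌋ × 815 = 576 × 815 mm
U2: ⌊815/2⌋ × 576 = 407 × 576 mm
U3: ⌊576/2⌋ × 407 = 288 × 407 mm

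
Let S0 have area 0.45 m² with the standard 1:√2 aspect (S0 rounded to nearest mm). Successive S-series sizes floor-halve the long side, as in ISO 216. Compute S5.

Let S0's short side be w mm. w · w√2 = 0.45 m² = 450,000 mm², so w ≈ 564.1 mm and w√2 ≈ 797.7 mm → S0 = 564 × 798 mm.
S1: ⌊798/2⌋ × 564 = 399 × 564 mm
S2: ⌊564/2⌋ × 399 = 282 × 399 mm
S3: ⌊399/2⌋ × 282 = 199 × 282 mm
S4: ⌊282/2⌋ × 199 = 141 × 199 mm
S5: ⌊199/2⌋ × 141 = 99 × 141 mm

99 × 141 mm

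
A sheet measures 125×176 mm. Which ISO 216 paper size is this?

B6 (125 × 176 mm)

Aspect ratio 176/125 ≈ 1.408 — close to the ISO √2 ≈ 1.414.
In the B-series (B0 = 1000 × 1414 mm): B6 = 125 × 176 mm.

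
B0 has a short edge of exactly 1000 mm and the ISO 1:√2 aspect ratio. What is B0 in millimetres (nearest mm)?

1000 × 1414 mm

Short side = 1000 mm; long side = 1000√2 ≈ 1414.2 mm.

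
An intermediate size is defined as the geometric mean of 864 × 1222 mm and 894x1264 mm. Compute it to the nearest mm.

879 × 1243 mm

Short side: √(864 · 894) = √772416 ≈ 878.9 → 879 mm
Long side: √(1222 · 1264) = √1544608 ≈ 1242.8 → 1243 mm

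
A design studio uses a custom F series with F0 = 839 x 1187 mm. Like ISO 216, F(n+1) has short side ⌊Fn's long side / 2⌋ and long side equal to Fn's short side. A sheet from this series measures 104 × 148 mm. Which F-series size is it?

F0: 839 × 1187 mm
F1: 593 × 839 mm
F2: 419 × 593 mm
F3: 296 × 419 mm
F4: 209 × 296 mm
F5: 148 × 209 mm
F6: 104 × 148 mm
F7: 74 × 104 mm
→ matches F6.

F6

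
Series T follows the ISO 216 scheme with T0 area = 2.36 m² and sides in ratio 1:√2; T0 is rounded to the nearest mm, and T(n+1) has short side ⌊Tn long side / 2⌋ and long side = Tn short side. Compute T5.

Let T0's short side be w mm. w · w√2 = 2.36 m² = 2,360,000 mm², so w ≈ 1291.8 mm and w√2 ≈ 1826.9 mm → T0 = 1292 × 1827 mm.
T1: ⌊1827/2⌋ × 1292 = 913 × 1292 mm
T2: ⌊1292/2⌋ × 913 = 646 × 913 mm
T3: ⌊913/2⌋ × 646 = 456 × 646 mm
T4: ⌊646/2⌋ × 456 = 323 × 456 mm
T5: ⌊456/2⌋ × 323 = 228 × 323 mm

228 × 323 mm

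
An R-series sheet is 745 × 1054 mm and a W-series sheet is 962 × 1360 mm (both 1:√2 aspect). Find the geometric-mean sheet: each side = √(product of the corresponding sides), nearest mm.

Short side: √(745 · 962) = √716690 ≈ 846.6 → 847 mm
Long side: √(1054 · 1360) = √1433440 ≈ 1197.3 → 1197 mm

847 × 1197 mm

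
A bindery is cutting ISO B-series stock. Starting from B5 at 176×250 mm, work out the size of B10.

B6: ⌊250/2⌋ × 176 = 125 × 176 mm
B7: ⌊176/2⌋ × 125 = 88 × 125 mm
B8: ⌊125/2⌋ × 88 = 62 × 88 mm
B9: ⌊88/2⌋ × 62 = 44 × 62 mm
B10: ⌊62/2⌋ × 44 = 31 × 44 mm

31 × 44 mm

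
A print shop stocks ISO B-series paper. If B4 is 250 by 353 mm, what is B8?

B5: ⌊353/2⌋ × 250 = 176 × 250 mm
B6: ⌊250/2⌋ × 176 = 125 × 176 mm
B7: ⌊176/2⌋ × 125 = 88 × 125 mm
B8: ⌊125/2⌋ × 88 = 62 × 88 mm

62 × 88 mm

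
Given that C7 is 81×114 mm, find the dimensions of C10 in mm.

28 × 40 mm

C8: ⌊114/2⌋ × 81 = 57 × 81 mm
C9: ⌊81/2⌋ × 57 = 40 × 57 mm
C10: ⌊57/2⌋ × 40 = 28 × 40 mm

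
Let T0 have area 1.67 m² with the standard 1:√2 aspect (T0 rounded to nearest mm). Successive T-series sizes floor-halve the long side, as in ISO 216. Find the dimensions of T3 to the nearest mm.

384 × 543 mm

Let T0's short side be w mm. w · w√2 = 1.67 m² = 1,670,000 mm², so w ≈ 1086.7 mm and w√2 ≈ 1536.8 mm → T0 = 1087 × 1537 mm.
T1: ⌊1537/2⌋ × 1087 = 768 × 1087 mm
T2: ⌊1087/2⌋ × 768 = 543 × 768 mm
T3: ⌊768/2⌋ × 543 = 384 × 543 mm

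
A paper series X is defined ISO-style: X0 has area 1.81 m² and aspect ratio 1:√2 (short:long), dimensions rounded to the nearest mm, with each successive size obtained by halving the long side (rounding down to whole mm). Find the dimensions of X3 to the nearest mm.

400 × 565 mm

Let X0's short side be w mm. w · w√2 = 1.81 m² = 1,810,000 mm², so w ≈ 1131.3 mm and w√2 ≈ 1599.9 mm → X0 = 1131 × 1600 mm.
X1: ⌊1600/2⌋ × 1131 = 800 × 1131 mm
X2: ⌊1131/2⌋ × 800 = 565 × 800 mm
X3: ⌊800/2⌋ × 565 = 400 × 565 mm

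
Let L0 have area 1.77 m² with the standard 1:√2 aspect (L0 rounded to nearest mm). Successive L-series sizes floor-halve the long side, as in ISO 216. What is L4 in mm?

Let L0's short side be w mm. w · w√2 = 1.77 m² = 1,770,000 mm², so w ≈ 1118.7 mm and w√2 ≈ 1582.1 mm → L0 = 1119 × 1582 mm.
L1: ⌊1582/2⌋ × 1119 = 791 × 1119 mm
L2: ⌊1119/2⌋ × 791 = 559 × 791 mm
L3: ⌊791/2⌋ × 559 = 395 × 559 mm
L4: ⌊559/2⌋ × 395 = 279 × 395 mm

279 × 395 mm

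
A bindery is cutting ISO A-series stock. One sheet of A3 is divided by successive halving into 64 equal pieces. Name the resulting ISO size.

64 = 2^6, so 6 halving steps.
A3 → A4 → … → A9 after 6 steps.

A9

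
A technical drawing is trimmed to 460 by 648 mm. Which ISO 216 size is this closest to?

Aspect ratio 648/460 ≈ 1.409 — close to the ISO √2 ≈ 1.414.
In the C-series (envelope sizes, between A and B): C2 = 458 × 648 mm.
Off by 2 mm total — nearest standard size.

C2 (458 × 648 mm)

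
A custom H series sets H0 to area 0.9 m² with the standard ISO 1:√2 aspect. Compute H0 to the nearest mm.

798 × 1128 mm

Let the short side be w mm. Then w · w√2 = 0.9 m² = 900,000 mm².
w² = 900,000/√2, so w ≈ 797.7 mm; long side = w√2 ≈ 1128.2 mm.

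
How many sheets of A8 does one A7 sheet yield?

2

Each ISO step halves the sheet: 1 × A7 → 2 × A8
From A7 to A8 is 1 halving step: 2^1 = 2.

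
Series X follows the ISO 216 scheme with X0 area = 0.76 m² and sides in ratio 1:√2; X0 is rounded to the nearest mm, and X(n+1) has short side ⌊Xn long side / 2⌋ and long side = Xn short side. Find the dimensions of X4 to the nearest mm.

Let X0's short side be w mm. w · w√2 = 0.76 m² = 760,000 mm², so w ≈ 733.1 mm and w√2 ≈ 1036.7 mm → X0 = 733 × 1037 mm.
X1: ⌊1037/2⌋ × 733 = 518 × 733 mm
X2: ⌊733/2⌋ × 518 = 366 × 518 mm
X3: ⌊518/2⌋ × 366 = 259 × 366 mm
X4: ⌊366/2⌋ × 259 = 183 × 259 mm

183 × 259 mm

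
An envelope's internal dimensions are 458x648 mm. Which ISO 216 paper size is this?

Aspect ratio 648/458 ≈ 1.415 — close to the ISO √2 ≈ 1.414.
In the C-series (envelope sizes, between A and B): C2 = 458 × 648 mm.

C2 (458 × 648 mm)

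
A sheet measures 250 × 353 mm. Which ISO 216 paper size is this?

B4 (250 × 353 mm)

Aspect ratio 353/250 ≈ 1.412 — close to the ISO √2 ≈ 1.414.
In the B-series (B0 = 1000 × 1414 mm): B4 = 250 × 353 mm.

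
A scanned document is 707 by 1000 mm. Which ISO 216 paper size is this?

Aspect ratio 1000/707 ≈ 1.414 — close to the ISO √2 ≈ 1.414.
In the B-series (B0 = 1000 × 1414 mm): B1 = 707 × 1000 mm.

B1 (707 × 1000 mm)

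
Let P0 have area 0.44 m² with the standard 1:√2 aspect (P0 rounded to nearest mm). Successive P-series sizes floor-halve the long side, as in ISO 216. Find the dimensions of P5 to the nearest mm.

Let P0's short side be w mm. w · w√2 = 0.44 m² = 440,000 mm², so w ≈ 557.8 mm and w√2 ≈ 788.8 mm → P0 = 558 × 789 mm.
P1: ⌊789/2⌋ × 558 = 394 × 558 mm
P2: ⌊558/2⌋ × 394 = 279 × 394 mm
P3: ⌊394/2⌋ × 279 = 197 × 279 mm
P4: ⌊279/2⌋ × 197 = 139 × 197 mm
P5: ⌊197/2⌋ × 139 = 98 × 139 mm

98 × 139 mm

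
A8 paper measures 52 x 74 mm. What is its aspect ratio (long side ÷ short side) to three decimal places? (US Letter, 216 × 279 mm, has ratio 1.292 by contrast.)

1.423

74 / 52 = 1.423
ISO 216 targets √2 ≈ 1.414; the +0.009 deviation is from mm rounding.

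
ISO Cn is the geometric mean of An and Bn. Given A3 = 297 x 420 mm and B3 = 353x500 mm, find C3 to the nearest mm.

Short side: √(297 · 353) = √104841 ≈ 323.8 → 324 mm
Long side: √(420 · 500) = √210000 ≈ 458.3 → 458 mm

324 × 458 mm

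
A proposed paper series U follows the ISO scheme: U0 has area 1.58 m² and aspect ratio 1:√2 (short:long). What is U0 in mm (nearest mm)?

1057 × 1495 mm

Let the short side be w mm. Then w · w√2 = 1.58 m² = 1,580,000 mm².
w² = 1,580,000/√2, so w ≈ 1057.0 mm; long side = w√2 ≈ 1494.8 mm.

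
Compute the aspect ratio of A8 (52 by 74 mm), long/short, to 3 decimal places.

1.423

74 / 52 = 1.423
ISO 216 targets √2 ≈ 1.414; the +0.009 deviation is from mm rounding.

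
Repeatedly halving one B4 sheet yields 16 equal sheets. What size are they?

B8

16 = 2^4, so 4 halving steps.
B4 → B5 → … → B8 after 4 steps.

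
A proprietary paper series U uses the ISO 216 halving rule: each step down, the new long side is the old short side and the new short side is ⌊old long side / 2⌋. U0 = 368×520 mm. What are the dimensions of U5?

U1 = 260 × 368 mm (from U0 by 1 halving).
U2: ⌊368/2⌋ × 260 = 184 × 260 mm
U3: ⌊260/2⌋ × 184 = 130 × 184 mm
U4: ⌊184/2⌋ × 130 = 92 × 130 mm
U5: ⌊130/2⌋ × 92 = 65 × 92 mm

65 × 92 mm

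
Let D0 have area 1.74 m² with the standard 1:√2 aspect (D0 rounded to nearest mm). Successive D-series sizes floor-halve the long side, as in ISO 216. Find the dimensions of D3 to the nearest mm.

392 × 554 mm

Let D0's short side be w mm. w · w√2 = 1.74 m² = 1,740,000 mm², so w ≈ 1109.2 mm and w√2 ≈ 1568.7 mm → D0 = 1109 × 1569 mm.
D1: ⌊1569/2⌋ × 1109 = 784 × 1109 mm
D2: ⌊1109/2⌋ × 784 = 554 × 784 mm
D3: ⌊784/2⌋ × 554 = 392 × 554 mm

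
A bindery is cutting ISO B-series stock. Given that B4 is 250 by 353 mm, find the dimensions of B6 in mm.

125 × 176 mm

B5: ⌊353/2⌋ × 250 = 176 × 250 mm
B6: ⌊250/2⌋ × 176 = 125 × 176 mm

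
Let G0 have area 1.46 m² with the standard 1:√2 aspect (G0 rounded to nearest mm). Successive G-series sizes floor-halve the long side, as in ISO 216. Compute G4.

Let G0's short side be w mm. w · w√2 = 1.46 m² = 1,460,000 mm², so w ≈ 1016.1 mm and w√2 ≈ 1436.9 mm → G0 = 1016 × 1437 mm.
G1: ⌊1437/2⌋ × 1016 = 718 × 1016 mm
G2: ⌊1016/2⌋ × 718 = 508 × 718 mm
G3: ⌊718/2⌋ × 508 = 359 × 508 mm
G4: ⌊508/2⌋ × 359 = 254 × 359 mm

254 × 359 mm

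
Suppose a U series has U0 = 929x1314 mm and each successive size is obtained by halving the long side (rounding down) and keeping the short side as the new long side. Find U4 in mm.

U1: ⌊1314/2⌋ × 929 = 657 × 929 mm
U2: ⌊929/2⌋ × 657 = 464 × 657 mm
U3: ⌊657/2⌋ × 464 = 328 × 464 mm
U4: ⌊464/2⌋ × 328 = 232 × 328 mm

232 × 328 mm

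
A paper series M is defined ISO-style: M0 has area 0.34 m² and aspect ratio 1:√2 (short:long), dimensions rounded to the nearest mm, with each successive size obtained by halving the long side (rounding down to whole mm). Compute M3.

173 × 245 mm

Let M0's short side be w mm. w · w√2 = 0.34 m² = 340,000 mm², so w ≈ 490.3 mm and w√2 ≈ 693.4 mm → M0 = 490 × 693 mm.
M1: ⌊693/2⌋ × 490 = 346 × 490 mm
M2: ⌊490/2⌋ × 346 = 245 × 346 mm
M3: ⌊346/2⌋ × 245 = 173 × 245 mm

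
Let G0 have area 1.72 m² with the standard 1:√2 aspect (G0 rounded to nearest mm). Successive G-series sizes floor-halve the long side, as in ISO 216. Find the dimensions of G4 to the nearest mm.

Let G0's short side be w mm. w · w√2 = 1.72 m² = 1,720,000 mm², so w ≈ 1102.8 mm and w√2 ≈ 1559.6 mm → G0 = 1103 × 1560 mm.
G1: ⌊1560/2⌋ × 1103 = 780 × 1103 mm
G2: ⌊1103/2⌋ × 780 = 551 × 780 mm
G3: ⌊780/2⌋ × 551 = 390 × 551 mm
G4: ⌊551/2⌋ × 390 = 275 × 390 mm

275 × 390 mm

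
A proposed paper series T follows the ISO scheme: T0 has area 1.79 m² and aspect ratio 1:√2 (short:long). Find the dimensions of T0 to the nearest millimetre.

Let the short side be w mm. Then w · w√2 = 1.79 m² = 1,790,000 mm².
w² = 1,790,000/√2, so w ≈ 1125.0 mm; long side = w√2 ≈ 1591.1 mm.

1125 × 1591 mm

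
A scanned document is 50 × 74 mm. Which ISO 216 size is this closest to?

A8 (52 × 74 mm)

Aspect ratio 74/50 ≈ 1.480 (ISO target is √2 ≈ 1.414).
In the A-series (A0 area = 1 m²): A8 = 52 × 74 mm.
Off by 2 mm total — nearest standard size.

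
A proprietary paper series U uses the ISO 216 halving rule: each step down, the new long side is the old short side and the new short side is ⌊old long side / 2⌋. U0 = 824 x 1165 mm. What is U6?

103 × 145 mm

U1 = 582 × 824 mm (from U0 by 1 halving).
U2: ⌊824/2⌋ × 582 = 412 × 582 mm
U3: ⌊582/2⌋ × 412 = 291 × 412 mm
U4: ⌊412/2⌋ × 291 = 206 × 291 mm
U5: ⌊291/2⌋ × 206 = 145 × 206 mm
U6: ⌊206/2⌋ × 145 = 103 × 145 mm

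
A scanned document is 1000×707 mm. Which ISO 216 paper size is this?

Aspect ratio 1000/707 ≈ 1.414 — close to the ISO √2 ≈ 1.414.
In the B-series (B0 = 1000 × 1414 mm): B1 = 707 × 1000 mm.

B1 (707 × 1000 mm)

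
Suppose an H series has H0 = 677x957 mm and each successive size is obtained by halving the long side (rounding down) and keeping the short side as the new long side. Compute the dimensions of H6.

84 × 119 mm

H1 = 478 × 677 mm (from H0 by 1 halving).
H2: ⌊677/2⌋ × 478 = 338 × 478 mm
H3: ⌊478/2⌋ × 338 = 239 × 338 mm
H4: ⌊338/2⌋ × 239 = 169 × 239 mm
H5: ⌊239/2⌋ × 169 = 119 × 169 mm
H6: ⌊169/2⌋ × 119 = 84 × 119 mm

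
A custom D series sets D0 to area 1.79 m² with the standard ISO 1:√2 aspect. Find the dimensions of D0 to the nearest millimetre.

1125 × 1591 mm

Let the short side be w mm. Then w · w√2 = 1.79 m² = 1,790,000 mm².
w² = 1,790,000/√2, so w ≈ 1125.0 mm; long side = w√2 ≈ 1591.1 mm.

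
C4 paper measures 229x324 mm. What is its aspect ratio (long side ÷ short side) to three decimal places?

1.415

324 / 229 = 1.415
Matches √2 ≈ 1.414 — the ISO 216 defining ratio.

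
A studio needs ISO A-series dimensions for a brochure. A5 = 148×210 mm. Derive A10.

A6: ⌊210/2⌋ × 148 = 105 × 148 mm
A7: ⌊148/2⌋ × 105 = 74 × 105 mm
A8: ⌊105/2⌋ × 74 = 52 × 74 mm
A9: ⌊74/2⌋ × 52 = 37 × 52 mm
A10: ⌊52/2⌋ × 37 = 26 × 37 mm

26 × 37 mm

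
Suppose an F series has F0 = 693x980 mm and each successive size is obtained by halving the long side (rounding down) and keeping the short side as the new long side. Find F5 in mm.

F1: ⌊980/2⌋ × 693 = 490 × 693 mm
F2: ⌊693/2⌋ × 490 = 346 × 490 mm
F3: ⌊490/2⌋ × 346 = 245 × 346 mm
F4: ⌊346/2⌋ × 245 = 173 × 245 mm
F5: ⌊245/2⌋ × 173 = 122 × 173 mm

122 × 173 mm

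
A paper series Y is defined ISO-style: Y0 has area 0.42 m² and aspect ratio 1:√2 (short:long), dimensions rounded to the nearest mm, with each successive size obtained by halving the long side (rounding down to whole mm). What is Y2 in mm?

272 × 385 mm

Let Y0's short side be w mm. w · w√2 = 0.42 m² = 420,000 mm², so w ≈ 545.0 mm and w√2 ≈ 770.7 mm → Y0 = 545 × 771 mm.
Y1: ⌊771/2⌋ × 545 = 385 × 545 mm
Y2: ⌊545/2⌋ × 385 = 272 × 385 mm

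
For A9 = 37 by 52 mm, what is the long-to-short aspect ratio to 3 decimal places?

52 / 37 = 1.405
ISO 216 targets √2 ≈ 1.414; the -0.009 deviation is from mm rounding.

1.405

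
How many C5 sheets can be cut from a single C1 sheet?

C1 = 648 × 917 mm; C5 = 162 × 229 mm.
Each halving step doubles the count; 4 steps from C1 to C5.
2^4 = 16.

16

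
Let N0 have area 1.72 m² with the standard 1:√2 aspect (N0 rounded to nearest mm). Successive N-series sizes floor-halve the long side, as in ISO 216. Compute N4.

275 × 390 mm

Let N0's short side be w mm. w · w√2 = 1.72 m² = 1,720,000 mm², so w ≈ 1102.8 mm and w√2 ≈ 1559.6 mm → N0 = 1103 × 1560 mm.
N1: ⌊1560/2⌋ × 1103 = 780 × 1103 mm
N2: ⌊1103/2⌋ × 780 = 551 × 780 mm
N3: ⌊780/2⌋ × 551 = 390 × 551 mm
N4: ⌊551/2⌋ × 390 = 275 × 390 mm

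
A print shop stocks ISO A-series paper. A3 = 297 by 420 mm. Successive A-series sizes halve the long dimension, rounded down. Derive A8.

A4: ⌊420/2⌋ × 297 = 210 × 297 mm
A5: ⌊297/2⌋ × 210 = 148 × 210 mm
A6: ⌊210/2⌋ × 148 = 105 × 148 mm
A7: ⌊148/2⌋ × 105 = 74 × 105 mm
A8: ⌊105/2⌋ × 74 = 52 × 74 mm

52 × 74 mm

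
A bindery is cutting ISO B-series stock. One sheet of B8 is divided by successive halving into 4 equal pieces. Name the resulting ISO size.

B10

4 = 2^2, so 2 halving steps.
B8 → B9 → … → B10 after 2 steps.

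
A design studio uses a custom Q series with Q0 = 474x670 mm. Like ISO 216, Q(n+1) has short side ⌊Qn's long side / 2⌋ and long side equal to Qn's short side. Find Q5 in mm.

83 × 118 mm

Q1 = 335 × 474 mm (from Q0 by 1 halving).
Q2: ⌊474/2⌋ × 335 = 237 × 335 mm
Q3: ⌊335/2⌋ × 237 = 167 × 237 mm
Q4: ⌊237/2⌋ × 167 = 118 × 167 mm
Q5: ⌊167/2⌋ × 118 = 83 × 118 mm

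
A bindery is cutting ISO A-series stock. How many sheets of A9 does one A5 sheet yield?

A5 = 148 × 210 mm; A9 = 37 × 52 mm.
Each halving step doubles the count; 4 steps from A5 to A9.
2^4 = 16.

16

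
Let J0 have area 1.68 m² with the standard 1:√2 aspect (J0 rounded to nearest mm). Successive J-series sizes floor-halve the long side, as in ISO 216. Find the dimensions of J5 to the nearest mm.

Let J0's short side be w mm. w · w√2 = 1.68 m² = 1,680,000 mm², so w ≈ 1089.9 mm and w√2 ≈ 1541.4 mm → J0 = 1090 × 1541 mm.
J1: ⌊1541/2⌋ × 1090 = 770 × 1090 mm
J2: ⌊1090/2⌋ × 770 = 545 × 770 mm
J3: ⌊770/2⌋ × 545 = 385 × 545 mm
J4: ⌊545/2⌋ × 385 = 272 × 385 mm
J5: ⌊385/2⌋ × 272 = 192 × 272 mm

192 × 272 mm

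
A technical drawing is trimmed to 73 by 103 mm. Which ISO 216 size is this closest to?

Aspect ratio 103/73 ≈ 1.411 — close to the ISO √2 ≈ 1.414.
In the A-series (A0 area = 1 m²): A7 = 74 × 105 mm.
Off by 3 mm total — nearest standard size.

A7 (74 × 105 mm)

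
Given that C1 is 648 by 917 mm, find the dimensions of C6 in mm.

C2: ⌊917/2⌋ × 648 = 458 × 648 mm
C3: ⌊648/2⌋ × 458 = 324 × 458 mm
C4: ⌊458/2⌋ × 324 = 229 × 324 mm
C5: ⌊324/2⌋ × 229 = 162 × 229 mm
C6: ⌊229/2⌋ × 162 = 114 × 162 mm

114 × 162 mm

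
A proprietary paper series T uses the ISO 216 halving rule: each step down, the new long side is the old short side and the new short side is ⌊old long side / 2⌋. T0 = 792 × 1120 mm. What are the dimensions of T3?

T1 = 560 × 792 mm (from T0 by 1 halving).
T2: ⌊792/2⌋ × 560 = 396 × 560 mm
T3: ⌊560/2⌋ × 396 = 280 × 396 mm

280 × 396 mm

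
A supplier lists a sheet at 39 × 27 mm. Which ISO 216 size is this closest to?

Aspect ratio 39/27 ≈ 1.444 (ISO target is √2 ≈ 1.414).
In the C-series (envelope sizes, between A and B): C10 = 28 × 40 mm.
Off by 2 mm total — nearest standard size.

C10 (28 × 40 mm)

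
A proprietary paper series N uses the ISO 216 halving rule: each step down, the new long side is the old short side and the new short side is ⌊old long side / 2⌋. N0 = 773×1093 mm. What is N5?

136 × 193 mm

N1: ⌊1093/2⌋ × 773 = 546 × 773 mm
N2: ⌊773/2⌋ × 546 = 386 × 546 mm
N3: ⌊546/2⌋ × 386 = 273 × 386 mm
N4: ⌊386/2⌋ × 273 = 193 × 273 mm
N5: ⌊273/2⌋ × 193 = 136 × 193 mm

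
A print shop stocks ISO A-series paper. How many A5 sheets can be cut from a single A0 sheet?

Each ISO step halves the sheet: 1 × A0 → 2 × A1 → 4 × A2 → 8 × A3 → …
From A0 to A5 is 5 halving steps: 2^5 = 32.

32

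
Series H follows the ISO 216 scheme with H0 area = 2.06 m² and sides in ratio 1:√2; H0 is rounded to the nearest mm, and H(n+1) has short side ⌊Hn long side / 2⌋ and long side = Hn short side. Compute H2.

Let H0's short side be w mm. w · w√2 = 2.06 m² = 2,060,000 mm², so w ≈ 1206.9 mm and w√2 ≈ 1706.8 mm → H0 = 1207 × 1707 mm.
H1: ⌊1707/2⌋ × 1207 = 853 × 1207 mm
H2: ⌊1207/2⌋ × 853 = 603 × 853 mm

603 × 853 mm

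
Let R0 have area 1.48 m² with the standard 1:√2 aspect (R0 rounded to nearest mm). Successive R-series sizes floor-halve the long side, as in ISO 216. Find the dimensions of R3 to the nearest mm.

361 × 511 mm

Let R0's short side be w mm. w · w√2 = 1.48 m² = 1,480,000 mm², so w ≈ 1023.0 mm and w√2 ≈ 1446.7 mm → R0 = 1023 × 1447 mm.
R1: ⌊1447/2⌋ × 1023 = 723 × 1023 mm
R2: ⌊1023/2⌋ × 723 = 511 × 723 mm
R3: ⌊723/2⌋ × 511 = 361 × 511 mm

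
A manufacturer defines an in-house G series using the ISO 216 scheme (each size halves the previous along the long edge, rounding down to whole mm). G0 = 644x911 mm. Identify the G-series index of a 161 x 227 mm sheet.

G4

G0: 644 × 911 mm
G1: 455 × 644 mm
G2: 322 × 455 mm
G3: 227 × 322 mm
G4: 161 × 227 mm
G5: 113 × 161 mm
→ matches G4.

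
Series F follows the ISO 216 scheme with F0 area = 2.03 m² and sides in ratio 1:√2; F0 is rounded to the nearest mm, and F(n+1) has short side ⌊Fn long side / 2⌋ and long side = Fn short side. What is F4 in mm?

Let F0's short side be w mm. w · w√2 = 2.03 m² = 2,030,000 mm², so w ≈ 1198.1 mm and w√2 ≈ 1694.4 mm → F0 = 1198 × 1694 mm.
F1: ⌊1694/2⌋ × 1198 = 847 × 1198 mm
F2: ⌊1198/2⌋ × 847 = 599 × 847 mm
F3: ⌊847/2⌋ × 599 = 423 × 599 mm
F4: ⌊599/2⌋ × 423 = 299 × 423 mm

299 × 423 mm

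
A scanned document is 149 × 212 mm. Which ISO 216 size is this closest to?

A5 (148 × 210 mm)

Aspect ratio 212/149 ≈ 1.423 — close to the ISO √2 ≈ 1.414.
In the A-series (A0 area = 1 m²): A5 = 148 × 210 mm.
Off by 3 mm total — nearest standard size.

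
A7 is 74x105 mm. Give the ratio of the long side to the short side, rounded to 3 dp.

1.419

105 / 74 = 1.419
ISO 216 targets √2 ≈ 1.414; the +0.005 deviation is from mm rounding.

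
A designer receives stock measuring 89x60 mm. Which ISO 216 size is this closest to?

Aspect ratio 89/60 ≈ 1.483 (ISO target is √2 ≈ 1.414).
In the B-series (B0 = 1000 × 1414 mm): B8 = 62 × 88 mm.
Off by 3 mm total — nearest standard size.

B8 (62 × 88 mm)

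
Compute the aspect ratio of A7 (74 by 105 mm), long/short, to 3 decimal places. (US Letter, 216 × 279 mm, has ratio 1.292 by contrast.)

1.419

105 / 74 = 1.419
ISO 216 targets √2 ≈ 1.414; the +0.005 deviation is from mm rounding.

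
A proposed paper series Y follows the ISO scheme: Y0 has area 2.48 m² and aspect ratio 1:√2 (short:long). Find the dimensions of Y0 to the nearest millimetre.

Let the short side be w mm. Then w · w√2 = 2.48 m² = 2,480,000 mm².
w² = 2,480,000/√2, so w ≈ 1324.2 mm; long side = w√2 ≈ 1872.8 mm.

1324 × 1873 mm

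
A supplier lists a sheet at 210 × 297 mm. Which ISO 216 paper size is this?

Aspect ratio 297/210 ≈ 1.414 — close to the ISO √2 ≈ 1.414.
In the A-series (A0 area = 1 m²): A4 = 210 × 297 mm.

A4 (210 × 297 mm)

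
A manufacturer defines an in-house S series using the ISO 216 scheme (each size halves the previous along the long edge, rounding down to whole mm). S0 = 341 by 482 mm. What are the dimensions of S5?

60 × 85 mm

S1: ⌊482/2⌋ × 341 = 241 × 341 mm
S2: ⌊341/2⌋ × 241 = 170 × 241 mm
S3: ⌊241/2⌋ × 170 = 120 × 170 mm
S4: ⌊170/2⌋ × 120 = 85 × 120 mm
S5: ⌊120/2⌋ × 85 = 60 × 85 mm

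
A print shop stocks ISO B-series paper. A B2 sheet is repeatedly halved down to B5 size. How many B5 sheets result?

Each ISO step halves the sheet: 1 × B2 → 2 × B3 → 4 × B4 → 8 × B5
From B2 to B5 is 3 halving steps: 2^3 = 8.

8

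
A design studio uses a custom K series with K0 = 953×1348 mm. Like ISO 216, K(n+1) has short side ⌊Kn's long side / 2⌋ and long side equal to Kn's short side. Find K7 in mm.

K1 = 674 × 953 mm (from K0 by 1 halving).
K2: ⌊953/2⌋ × 674 = 476 × 674 mm
K3: ⌊674/2⌋ × 476 = 337 × 476 mm
K4: ⌊476/2⌋ × 337 = 238 × 337 mm
K5: ⌊337/2⌋ × 238 = 168 × 238 mm
K6: ⌊238/2⌋ × 168 = 119 × 168 mm
K7: ⌊168/2⌋ × 119 = 84 × 119 mm

84 × 119 mm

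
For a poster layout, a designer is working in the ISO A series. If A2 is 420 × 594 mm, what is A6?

A3: ⌊594/2⌋ × 420 = 297 × 420 mm
A4: ⌊420/2⌋ × 297 = 210 × 297 mm
A5: ⌊297/2⌋ × 210 = 148 × 210 mm
A6: ⌊210/2⌋ × 148 = 105 × 148 mm

105 × 148 mm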